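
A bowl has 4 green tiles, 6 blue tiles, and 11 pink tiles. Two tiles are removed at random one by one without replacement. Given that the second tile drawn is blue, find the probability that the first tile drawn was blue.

P(first=blue and the second tile drawn is blue) = (6/21)·(5/20) = 1/14.
P(the second tile drawn is blue) = Σ over first color = 2/35 + 1/14 + 11/70 = 2/7.
By Bayes, P(first=blue | the second tile drawn is blue) = 1/14 / 2/7 = 1/4 ≈ 0.2500.

1/4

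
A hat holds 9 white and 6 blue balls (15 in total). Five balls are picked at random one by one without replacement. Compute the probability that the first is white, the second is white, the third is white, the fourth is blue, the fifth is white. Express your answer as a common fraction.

36/715

Multiply the conditional probability of each draw in order, without replacement, so each draw removes one from its color and from the total.
P = (9/15) · (8/14) · (7/13) · (6/12) · (6/11) = 36/715 ≈ 0.0503.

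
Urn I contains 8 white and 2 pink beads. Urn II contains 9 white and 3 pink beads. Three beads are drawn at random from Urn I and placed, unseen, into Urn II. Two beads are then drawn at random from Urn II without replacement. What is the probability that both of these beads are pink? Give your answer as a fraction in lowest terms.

73/1575

Condition on how many of the transferred beads are pink (from Urn I: 2 pink of 10; then Urn II has 15 total).
  0 pink: C(2,0)C(8,3)/C(10,3) = 7/15; then P = C(3,2)/C(15,2) = 1/35
  1 pink: C(2,1)C(8,2)/C(10,3) = 7/15; then P = C(4,2)/C(15,2) = 2/35
  2 pink: C(2,2)C(8,1)/C(10,3) = 1/15; then P = C(5,2)/C(15,2) = 2/21
P(both pink) = 73/1575 ≈ 0.0463.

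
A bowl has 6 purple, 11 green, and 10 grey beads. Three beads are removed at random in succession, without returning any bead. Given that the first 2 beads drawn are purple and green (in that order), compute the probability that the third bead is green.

2/5

After removing 1 purple, 1 green, the bowl has 10 green out of 25 remaining.
P(third is green | given) = 10/25 = 2/5 ≈ 0.4000.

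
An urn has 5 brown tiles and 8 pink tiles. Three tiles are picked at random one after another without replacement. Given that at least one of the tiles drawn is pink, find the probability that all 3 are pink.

P(all 3 pink) = C(8,3)/C(13,3) = 28/143; P(at least one pink) = 1 − C(5,3)/C(13,3) = 138/143.
Since 'all 3 pink' ⊆ 'at least one pink', P(all 3 | at least one) = 28/143 / 138/143 = 14/69 ≈ 0.2029.

14/69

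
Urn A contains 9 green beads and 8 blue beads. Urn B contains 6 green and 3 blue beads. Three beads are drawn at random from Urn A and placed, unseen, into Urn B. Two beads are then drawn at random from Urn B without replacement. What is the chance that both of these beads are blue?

89/748

Condition on how many of the transferred beads are blue (from Urn A: 8 blue of 17; then Urn B has 12 total).
  0 blue: C(8,0)C(9,3)/C(17,3) = 21/170; then P = C(3,2)/C(12,2) = 1/22
  1 blue: C(8,1)C(9,2)/C(17,3) = 36/85; then P = C(4,2)/C(12,2) = 1/11
  2 blue: C(8,2)C(9,1)/C(17,3) = 63/170; then P = C(5,2)/C(12,2) = 5/33
  3 blue: C(8,3)C(9,0)/C(17,3) = 7/85; then P = C(6,2)/C(12,2) = 5/22
P(both blue) = 89/748 ≈ 0.1190.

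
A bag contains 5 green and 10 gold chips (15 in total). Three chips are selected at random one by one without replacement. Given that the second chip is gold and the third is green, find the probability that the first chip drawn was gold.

P(first=gold and the second chip is gold and the third is green) = (10/15)·(9/14)·(5/13) = 15/91.
P(E) = Σ over first color = 20/273 + 15/91 = 5/21.
By Bayes, P(first=gold | E) = 15/91 / 5/21 = 9/13 ≈ 0.6923.

9/13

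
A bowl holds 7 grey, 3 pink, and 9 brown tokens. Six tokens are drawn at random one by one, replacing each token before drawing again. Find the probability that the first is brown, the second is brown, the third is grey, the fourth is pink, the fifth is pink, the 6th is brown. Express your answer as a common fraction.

45927/47045881

Multiply the conditional probability of each draw in order, with replacement (the composition resets each draw).
P = (9/19) · (9/19) · (7/19) · (3/19) · (3/19) · (9/19) = 45927/47045881 ≈ 0.0010.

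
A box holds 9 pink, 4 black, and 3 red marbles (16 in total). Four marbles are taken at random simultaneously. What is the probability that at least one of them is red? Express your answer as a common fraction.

17/28

Use the complement: P(at least one red) = 1 − P(no red).
P(none) = C(13,4)/C(16,4) = 715/1820.
So P = 1 − 715/1820 = 17/28 ≈ 0.6071.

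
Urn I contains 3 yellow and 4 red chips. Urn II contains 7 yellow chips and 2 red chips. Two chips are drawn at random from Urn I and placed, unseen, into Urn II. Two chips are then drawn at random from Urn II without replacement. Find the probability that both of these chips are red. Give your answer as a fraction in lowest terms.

Condition on how many of the transferred chips are red (from Urn I: 4 red of 7; then Urn II has 11 total).
  0 red: C(4,0)C(3,2)/C(7,2) = 1/7; then P = C(2,2)/C(11,2) = 1/55
  1 red: C(4,1)C(3,1)/C(7,2) = 4/7; then P = C(3,2)/C(11,2) = 3/55
  2 red: C(4,2)C(3,0)/C(7,2) = 2/7; then P = C(4,2)/C(11,2) = 6/55
P(both red) = 5/77 ≈ 0.0649.

5/77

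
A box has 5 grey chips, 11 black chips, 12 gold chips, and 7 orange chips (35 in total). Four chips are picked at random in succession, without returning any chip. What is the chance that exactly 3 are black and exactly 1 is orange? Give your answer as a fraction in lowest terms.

Unordered draws without replacement: count favorable combinations over C(35,4).
Favorable = C(5,0) · C(11,3) · C(12,0) · C(7,1) = 1155; total = C(35,4) = 52360.
P = 1155/52360 = 3/136 ≈ 0.0221.

3/136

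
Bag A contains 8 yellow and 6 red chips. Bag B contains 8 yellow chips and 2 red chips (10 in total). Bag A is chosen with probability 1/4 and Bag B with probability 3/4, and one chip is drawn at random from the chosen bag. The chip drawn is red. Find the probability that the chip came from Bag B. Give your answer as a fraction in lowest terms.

7/12

P(red | Bag A) = 3/7; P(red | Bag B) = 1/5.
P(red) = 1/4·3/7 + 3/4·1/5 = 9/35.
By Bayes' rule, P(Bag B | red) = 3/20 / 9/35 = 7/12 ≈ 0.5833.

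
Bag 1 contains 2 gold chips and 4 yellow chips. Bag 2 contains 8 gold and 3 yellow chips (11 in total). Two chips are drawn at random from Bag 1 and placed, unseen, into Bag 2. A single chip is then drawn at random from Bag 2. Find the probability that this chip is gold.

Condition on how many of the transferred chips are gold (from Bag 1: 2 gold of 6; then Bag 2 has 13 total).
  0 gold: C(2,0)C(4,2)/C(6,2) = 2/5; then P = 8/13
  1 gold: C(2,1)C(4,1)/C(6,2) = 8/15; then P = 9/13
  2 gold: C(2,2)C(4,0)/C(6,2) = 1/15; then P = 10/13
P(gold from Bag 2) = 2/3 ≈ 0.6667.

2/3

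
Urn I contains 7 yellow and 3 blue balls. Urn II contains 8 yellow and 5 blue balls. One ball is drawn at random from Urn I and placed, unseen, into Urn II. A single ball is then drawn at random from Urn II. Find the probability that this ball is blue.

53/140

Condition on how many of the transferred balls are blue (from Urn I: 3 blue of 10; then Urn II has 14 total).
  0 blue: C(3,0)C(7,1)/C(10,1) = 7/10; then P = 5/14
  1 blue: C(3,1)C(7,0)/C(10,1) = 3/10; then P = 6/14
P(blue from Urn II) = 53/140 ≈ 0.3786.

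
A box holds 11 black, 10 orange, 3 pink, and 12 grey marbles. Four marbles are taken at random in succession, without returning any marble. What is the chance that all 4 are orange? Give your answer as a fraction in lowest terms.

2/561

Unordered draws without replacement: count favorable combinations over C(36,4).
Favorable = C(11,0) · C(10,4) · C(3,0) · C(12,0) = 210; total = C(36,4) = 58905.
P = 210/58905 = 2/561 ≈ 0.0036.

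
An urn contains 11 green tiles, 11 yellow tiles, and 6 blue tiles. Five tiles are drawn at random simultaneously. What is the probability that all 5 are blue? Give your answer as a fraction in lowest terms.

Unordered draws without replacement: count favorable combinations over C(28,5).
Favorable = C(11,0) · C(11,0) · C(6,5) = 6; total = C(28,5) = 98280.
P = 6/98280 = 1/16380 ≈ 0.0001.

1/16380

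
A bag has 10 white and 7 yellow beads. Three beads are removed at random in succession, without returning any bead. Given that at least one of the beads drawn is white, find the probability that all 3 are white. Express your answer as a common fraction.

8/43

P(all 3 white) = C(10,3)/C(17,3) = 3/17; P(at least one white) = 1 − C(7,3)/C(17,3) = 129/136.
Since 'all 3 white' ⊆ 'at least one white', P(all 3 | at least one) = 3/17 / 129/136 = 8/43 ≈ 0.1860.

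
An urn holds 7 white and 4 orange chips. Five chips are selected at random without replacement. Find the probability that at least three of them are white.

53/66

Sum the hypergeometric tail for j = 3,…,5 white chips.
Favorable = C(7,3)·C(4,2) + C(7,4)·C(4,1) + C(7,5)·C(4,0) = 371; total = C(11,5) = 462.
P = 371/462 = 53/66 ≈ 0.8030.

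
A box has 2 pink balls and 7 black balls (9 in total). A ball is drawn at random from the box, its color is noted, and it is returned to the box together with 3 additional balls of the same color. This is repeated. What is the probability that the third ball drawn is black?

Sum over the four possibilities for the first two draws (black/not-black each), tracking how the black count and total change by +3 per draw.
P(third is black) = 7/9 ≈ 0.7778. (In a Pólya urn every draw has the same marginal probability 7/9.)

7/9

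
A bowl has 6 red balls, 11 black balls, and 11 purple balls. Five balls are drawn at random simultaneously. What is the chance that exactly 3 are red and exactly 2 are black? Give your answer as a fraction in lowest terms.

Unordered draws without replacement: count favorable combinations over C(28,5).
Favorable = C(6,3) · C(11,2) · C(11,0) = 1100; total = C(28,5) = 98280.
P = 1100/98280 = 55/4914 ≈ 0.0112.

55/4914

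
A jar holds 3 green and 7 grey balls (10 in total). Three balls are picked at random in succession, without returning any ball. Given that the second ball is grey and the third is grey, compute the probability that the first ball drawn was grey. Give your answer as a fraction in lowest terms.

P(first=grey and the second ball is grey and the third is grey) = (7/10)·(6/9)·(5/8) = 7/24.
P(E) = Σ over first color = 7/40 + 7/24 = 7/15.
By Bayes, P(first=grey | E) = 7/24 / 7/15 = 5/8 ≈ 0.6250.

5/8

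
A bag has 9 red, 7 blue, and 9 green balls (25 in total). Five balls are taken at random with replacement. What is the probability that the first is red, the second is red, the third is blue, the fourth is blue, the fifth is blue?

27783/9765625

Multiply the conditional probability of each draw in order, with replacement (the composition resets each draw).
P = (9/25) · (9/25) · (7/25) · (7/25) · (7/25) = 27783/9765625 ≈ 0.0028.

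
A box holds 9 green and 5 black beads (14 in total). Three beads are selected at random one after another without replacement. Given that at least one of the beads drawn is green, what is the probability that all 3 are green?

P(all 3 green) = C(9,3)/C(14,3) = 3/13; P(at least one green) = 1 − C(5,3)/C(14,3) = 177/182.
Since 'all 3 green' ⊆ 'at least one green', P(all 3 | at least one) = 3/13 / 177/182 = 14/59 ≈ 0.2373.

14/59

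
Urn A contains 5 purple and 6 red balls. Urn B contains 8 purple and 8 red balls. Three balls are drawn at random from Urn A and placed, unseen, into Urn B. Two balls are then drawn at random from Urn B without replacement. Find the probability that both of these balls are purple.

434/1881

Condition on how many of the transferred balls are purple (from Urn A: 5 purple of 11; then Urn B has 19 total).
  0 purple: C(5,0)C(6,3)/C(11,3) = 4/33; then P = C(8,2)/C(19,2) = 28/171
  1 purple: C(5,1)C(6,2)/C(11,3) = 5/11; then P = C(9,2)/C(19,2) = 4/19
  2 purple: C(5,2)C(6,1)/C(11,3) = 4/11; then P = C(10,2)/C(19,2) = 5/19
  3 purple: C(5,3)C(6,0)/C(11,3) = 2/33; then P = C(11,2)/C(19,2) = 55/171
P(both purple) = 434/1881 ≈ 0.2307.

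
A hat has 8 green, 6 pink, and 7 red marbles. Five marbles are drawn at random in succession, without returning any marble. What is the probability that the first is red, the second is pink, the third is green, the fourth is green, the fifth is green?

Multiply the conditional probability of each draw in order, without replacement, so each draw removes one from its color and from the total.
P = (7/21) · (6/20) · (8/19) · (7/18) · (6/17) = 28/4845 ≈ 0.0058.

28/4845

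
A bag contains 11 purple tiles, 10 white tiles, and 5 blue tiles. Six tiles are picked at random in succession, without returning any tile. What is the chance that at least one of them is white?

Use the complement: P(at least one white) = 1 − P(no white).
P(none) = C(16,6)/C(26,6) = 8008/230230.
So P = 1 − 8008/230230 = 111/115 ≈ 0.9652.

111/115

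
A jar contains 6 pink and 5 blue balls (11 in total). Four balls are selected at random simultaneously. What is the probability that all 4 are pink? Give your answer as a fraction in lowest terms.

Unordered draws without replacement: count favorable combinations over C(11,4).
Favorable = C(6,4) · C(5,0) = 15; total = C(11,4) = 330.
P = 15/330 = 1/22 ≈ 0.0455.

1/22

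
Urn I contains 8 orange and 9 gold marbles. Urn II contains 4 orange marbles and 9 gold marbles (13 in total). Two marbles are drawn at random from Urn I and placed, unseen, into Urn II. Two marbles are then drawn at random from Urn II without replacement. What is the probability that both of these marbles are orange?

113/1190

Condition on how many of the transferred marbles are orange (from Urn I: 8 orange of 17; then Urn II has 15 total).
  0 orange: C(8,0)C(9,2)/C(17,2) = 9/34; then P = C(4,2)/C(15,2) = 2/35
  1 orange: C(8,1)C(9,1)/C(17,2) = 9/17; then P = C(5,2)/C(15,2) = 2/21
  2 orange: C(8,2)C(9,0)/C(17,2) = 7/34; then P = C(6,2)/C(15,2) = 1/7
P(both orange) = 113/1190 ≈ 0.0950.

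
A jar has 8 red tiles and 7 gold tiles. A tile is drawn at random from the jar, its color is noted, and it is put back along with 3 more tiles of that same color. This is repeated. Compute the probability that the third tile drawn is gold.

Sum over the four possibilities for the first two draws (gold/not-gold each), tracking how the gold count and total change by +3 per draw.
P(third is gold) = 7/15 ≈ 0.4667. (In a Pólya urn every draw has the same marginal probability 7/15.)

7/15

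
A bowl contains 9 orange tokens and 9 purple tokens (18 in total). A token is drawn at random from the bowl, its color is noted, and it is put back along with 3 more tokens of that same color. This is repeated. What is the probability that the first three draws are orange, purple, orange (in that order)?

Track the composition after each reinforcement of +3.
P = (9/18) · (9/21) · (12/24) = 3/28 ≈ 0.1071.

3/28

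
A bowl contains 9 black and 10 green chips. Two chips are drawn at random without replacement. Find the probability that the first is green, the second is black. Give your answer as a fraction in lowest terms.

Multiply the conditional probability of each draw in order, without replacement, so each draw removes one from its color and from the total.
P = (10/19) · (9/18) = 5/19 ≈ 0.2632.

5/19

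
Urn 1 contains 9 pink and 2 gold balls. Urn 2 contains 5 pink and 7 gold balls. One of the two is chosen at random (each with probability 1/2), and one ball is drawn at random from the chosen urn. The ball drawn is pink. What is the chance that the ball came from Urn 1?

108/163

P(pink | Urn 1) = 9/11; P(pink | Urn 2) = 5/12.
P(pink) = 1/2·9/11 + 1/2·5/12 = 163/264.
By Bayes' rule, P(Urn 1 | pink) = 9/22 / 163/264 = 108/163 ≈ 0.6626.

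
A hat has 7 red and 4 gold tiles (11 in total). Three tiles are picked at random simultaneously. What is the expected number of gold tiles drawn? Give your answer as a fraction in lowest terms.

12/11

By linearity of expectation, E[X] = Σ P(draw i is gold); by symmetry each draw (even without replacement) has P(gold) = 4/11.
E[X] = 3 · 4/11 = 12/11 ≈ 1.0909.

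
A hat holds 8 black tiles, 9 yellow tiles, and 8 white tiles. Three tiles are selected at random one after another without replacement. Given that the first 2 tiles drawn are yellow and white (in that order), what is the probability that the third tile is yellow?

After removing 1 yellow, 1 white, the hat has 8 yellow out of 23 remaining.
P(third is yellow | given) = 8/23 ≈ 0.3478.

8/23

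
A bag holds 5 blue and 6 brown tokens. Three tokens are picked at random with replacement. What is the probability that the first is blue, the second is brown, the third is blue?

150/1331

Multiply the conditional probability of each draw in order, with replacement (the composition resets each draw).
P = (5/11) · (6/11) · (5/11) = 150/1331 ≈ 0.1127.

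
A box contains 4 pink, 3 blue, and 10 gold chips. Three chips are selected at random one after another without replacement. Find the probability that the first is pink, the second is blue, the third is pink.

Multiply the conditional probability of each draw in order, without replacement, so each draw removes one from its color and from the total.
P = (4/17) · (3/16) · (3/15) = 3/340 ≈ 0.0088.

3/340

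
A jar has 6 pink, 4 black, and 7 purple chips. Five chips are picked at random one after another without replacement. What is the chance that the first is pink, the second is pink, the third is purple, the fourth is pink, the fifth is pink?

Multiply the conditional probability of each draw in order, without replacement, so each draw removes one from its color and from the total.
P = (6/17) · (5/16) · (7/15) · (4/14) · (3/13) = 3/884 ≈ 0.0034.

3/884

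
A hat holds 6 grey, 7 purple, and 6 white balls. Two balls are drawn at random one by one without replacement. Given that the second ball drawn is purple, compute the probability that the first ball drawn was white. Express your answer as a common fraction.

P(first=white and the second ball drawn is purple) = (6/19)·(7/18) = 7/57.
P(the second ball drawn is purple) = Σ over first color = 7/57 + 7/57 + 7/57 = 7/19.
By Bayes, P(first=white | the second ball drawn is purple) = 7/57 / 7/19 = 1/3 ≈ 0.3333.

1/3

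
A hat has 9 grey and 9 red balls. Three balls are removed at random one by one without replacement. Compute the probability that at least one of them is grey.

Use the complement: P(at least one grey) = 1 − P(no grey).
P(none) = C(9,3)/C(18,3) = 84/816.
So P = 1 − 84/816 = 61/68 ≈ 0.8971.

61/68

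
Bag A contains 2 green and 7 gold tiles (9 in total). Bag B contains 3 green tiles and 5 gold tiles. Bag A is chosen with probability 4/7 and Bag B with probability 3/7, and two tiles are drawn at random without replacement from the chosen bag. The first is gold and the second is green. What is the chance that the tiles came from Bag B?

P(E | Bag A) = 7/36; P(E | Bag B) = 15/56.
P(E) = 4/7·7/36 + 3/7·15/56 = 797/3528.
By Bayes' rule, P(Bag B | E) = 45/392 / 797/3528 = 405/797 ≈ 0.5082.

405/797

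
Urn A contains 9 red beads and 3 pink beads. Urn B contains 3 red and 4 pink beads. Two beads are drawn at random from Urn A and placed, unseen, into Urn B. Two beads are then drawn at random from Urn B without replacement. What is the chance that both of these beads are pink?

59/264

Condition on how many of the transferred beads are pink (from Urn A: 3 pink of 12; then Urn B has 9 total).
  0 pink: C(3,0)C(9,2)/C(12,2) = 6/11; then P = C(4,2)/C(9,2) = 1/6
  1 pink: C(3,1)C(9,1)/C(12,2) = 9/22; then P = C(5,2)/C(9,2) = 5/18
  2 pink: C(3,2)C(9,0)/C(12,2) = 1/22; then P = C(6,2)/C(9,2) = 5/12
P(both pink) = 59/264 ≈ 0.2235.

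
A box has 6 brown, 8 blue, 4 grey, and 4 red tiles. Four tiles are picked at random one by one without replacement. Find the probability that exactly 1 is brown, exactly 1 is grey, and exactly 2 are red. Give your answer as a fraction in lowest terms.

144/7315

Unordered draws without replacement: count favorable combinations over C(22,4).
Favorable = C(6,1) · C(8,0) · C(4,1) · C(4,2) = 144; total = C(22,4) = 7315.
P = 144/7315 = 144/7315 ≈ 0.0197.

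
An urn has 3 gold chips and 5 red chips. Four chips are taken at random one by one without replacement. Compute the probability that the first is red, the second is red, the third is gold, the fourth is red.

Multiply the conditional probability of each draw in order, without replacement, so each draw removes one from its color and from the total.
P = (5/8) · (4/7) · (3/6) · (3/5) = 3/28 ≈ 0.1071.

3/28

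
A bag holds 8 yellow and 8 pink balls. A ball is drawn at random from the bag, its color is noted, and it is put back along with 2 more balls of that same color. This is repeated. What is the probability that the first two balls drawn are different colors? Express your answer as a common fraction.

4/9

Either pink then yellow, or yellow then pink; after the first draw the total is 18.
P = (8/16)·(8/18) + (8/16)·(8/18) = 4/9 ≈ 0.4444.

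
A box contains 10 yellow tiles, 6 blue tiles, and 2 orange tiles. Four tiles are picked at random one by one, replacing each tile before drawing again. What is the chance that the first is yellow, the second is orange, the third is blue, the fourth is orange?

5/2187

Multiply the conditional probability of each draw in order, with replacement (the composition resets each draw).
P = (10/18) · (2/18) · (6/18) · (2/18) = 5/2187 ≈ 0.0023.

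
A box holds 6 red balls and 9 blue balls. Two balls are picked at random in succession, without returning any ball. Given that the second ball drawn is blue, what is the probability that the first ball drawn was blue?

P(first=blue and the second ball drawn is blue) = (9/15)·(8/14) = 12/35.
P(the second ball drawn is blue) = Σ over first color = 9/35 + 12/35 = 3/5.
By Bayes, P(first=blue | the second ball drawn is blue) = 12/35 / 3/5 = 4/7 ≈ 0.5714.

4/7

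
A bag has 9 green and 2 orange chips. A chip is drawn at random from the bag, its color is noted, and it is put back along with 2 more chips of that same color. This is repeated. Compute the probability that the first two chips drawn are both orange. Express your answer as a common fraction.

8/143

After a orange draw the bag holds 4 orange out of 13.
P = (2/11)·(4/13) = 8/143 ≈ 0.0559.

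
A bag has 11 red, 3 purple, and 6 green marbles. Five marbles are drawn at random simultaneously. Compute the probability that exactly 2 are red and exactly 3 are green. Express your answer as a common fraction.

Unordered draws without replacement: count favorable combinations over C(20,5).
Favorable = C(11,2) · C(3,0) · C(6,3) = 1100; total = C(20,5) = 15504.
P = 1100/15504 = 275/3876 ≈ 0.0709.

275/3876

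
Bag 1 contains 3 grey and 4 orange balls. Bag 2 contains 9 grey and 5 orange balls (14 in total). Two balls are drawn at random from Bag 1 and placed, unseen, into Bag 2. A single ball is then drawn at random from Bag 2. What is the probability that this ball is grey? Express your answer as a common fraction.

Condition on how many of the transferred balls are grey (from Bag 1: 3 grey of 7; then Bag 2 has 16 total).
  0 grey: C(3,0)C(4,2)/C(7,2) = 2/7; then P = 9/16
  1 grey: C(3,1)C(4,1)/C(7,2) = 4/7; then P = 10/16
  2 grey: C(3,2)C(4,0)/C(7,2) = 1/7; then P = 11/16
P(grey from Bag 2) = 69/112 ≈ 0.6161.

69/112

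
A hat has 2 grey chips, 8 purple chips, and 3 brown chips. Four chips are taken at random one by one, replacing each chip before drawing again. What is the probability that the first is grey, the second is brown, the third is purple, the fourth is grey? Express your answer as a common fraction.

96/28561

Multiply the conditional probability of each draw in order, with replacement (the composition resets each draw).
P = (2/13) · (3/13) · (8/13) · (2/13) = 96/28561 ≈ 0.0034.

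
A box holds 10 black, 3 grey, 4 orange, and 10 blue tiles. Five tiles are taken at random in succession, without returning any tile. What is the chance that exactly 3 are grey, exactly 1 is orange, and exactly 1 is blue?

4/8073

Unordered draws without replacement: count favorable combinations over C(27,5).
Favorable = C(10,0) · C(3,3) · C(4,1) · C(10,1) = 40; total = C(27,5) = 80730.
P = 40/80730 = 4/8073 ≈ 0.0005.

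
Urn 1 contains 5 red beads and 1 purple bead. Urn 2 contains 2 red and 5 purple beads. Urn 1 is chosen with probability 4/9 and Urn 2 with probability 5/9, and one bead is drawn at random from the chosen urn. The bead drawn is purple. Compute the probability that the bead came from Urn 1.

14/89

P(purple | Urn 1) = 1/6; P(purple | Urn 2) = 5/7.
P(purple) = 4/9·1/6 + 5/9·5/7 = 89/189.
By Bayes' rule, P(Urn 1 | purple) = 2/27 / 89/189 = 14/89 ≈ 0.1573.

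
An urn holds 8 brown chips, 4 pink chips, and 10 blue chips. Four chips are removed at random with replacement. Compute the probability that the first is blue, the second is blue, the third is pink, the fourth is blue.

250/14641

Multiply the conditional probability of each draw in order, with replacement (the composition resets each draw).
P = (10/22) · (10/22) · (4/22) · (10/22) = 250/14641 ≈ 0.0171.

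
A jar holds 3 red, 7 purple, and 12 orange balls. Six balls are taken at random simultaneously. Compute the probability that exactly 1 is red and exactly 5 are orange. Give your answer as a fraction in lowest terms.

Unordered draws without replacement: count favorable combinations over C(22,6).
Favorable = C(3,1) · C(7,0) · C(12,5) = 2376; total = C(22,6) = 74613.
P = 2376/74613 = 72/2261 ≈ 0.0318.

72/2261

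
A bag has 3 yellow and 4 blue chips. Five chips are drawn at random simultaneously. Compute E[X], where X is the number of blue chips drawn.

20/7

By linearity of expectation, E[X] = Σ P(draw i is blue); by symmetry each draw (even without replacement) has P(blue) = 4/7.
E[X] = 5 · 4/7 = 20/7 ≈ 2.8571.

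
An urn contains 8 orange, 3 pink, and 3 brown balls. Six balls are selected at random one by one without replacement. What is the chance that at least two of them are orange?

Sum the hypergeometric tail for j = 2,…,6 orange balls.
Favorable = C(8,2)·C(6,4) + C(8,3)·C(6,3) + C(8,4)·C(6,2) + C(8,5)·C(6,1) + C(8,6)·C(6,0) = 2954; total = C(14,6) = 3003.
P = 2954/3003 = 422/429 ≈ 0.9837.

422/429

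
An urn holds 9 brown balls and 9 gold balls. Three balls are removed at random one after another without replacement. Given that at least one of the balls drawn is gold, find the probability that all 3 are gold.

P(all 3 gold) = C(9,3)/C(18,3) = 7/68; P(at least one gold) = 1 − C(9,3)/C(18,3) = 61/68.
Since 'all 3 gold' ⊆ 'at least one gold', P(all 3 | at least one) = 7/68 / 61/68 = 7/61 ≈ 0.1148.

7/61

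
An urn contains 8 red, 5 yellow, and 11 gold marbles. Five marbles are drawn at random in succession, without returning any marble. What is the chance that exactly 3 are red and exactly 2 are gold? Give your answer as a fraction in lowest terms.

5/69

Unordered draws without replacement: count favorable combinations over C(24,5).
Favorable = C(8,3) · C(5,0) · C(11,2) = 3080; total = C(24,5) = 42504.
P = 3080/42504 = 5/69 ≈ 0.0725.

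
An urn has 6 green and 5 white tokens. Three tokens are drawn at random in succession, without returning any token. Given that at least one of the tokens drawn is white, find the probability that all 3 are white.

2/29

P(all 3 white) = C(5,3)/C(11,3) = 2/33; P(at least one white) = 1 − C(6,3)/C(11,3) = 29/33.
Since 'all 3 white' ⊆ 'at least one white', P(all 3 | at least one) = 2/33 / 29/33 = 2/29 ≈ 0.0690.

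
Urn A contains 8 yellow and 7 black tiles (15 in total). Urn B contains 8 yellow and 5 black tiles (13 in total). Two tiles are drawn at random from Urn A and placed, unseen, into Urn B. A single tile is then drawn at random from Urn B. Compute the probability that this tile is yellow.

Condition on how many of the transferred tiles are yellow (from Urn A: 8 yellow of 15; then Urn B has 15 total).
  0 yellow: C(8,0)C(7,2)/C(15,2) = 1/5; then P = 8/15
  1 yellow: C(8,1)C(7,1)/C(15,2) = 8/15; then P = 9/15
  2 yellow: C(8,2)C(7,0)/C(15,2) = 4/15; then P = 10/15
P(yellow from Urn B) = 136/225 ≈ 0.6044.

136/225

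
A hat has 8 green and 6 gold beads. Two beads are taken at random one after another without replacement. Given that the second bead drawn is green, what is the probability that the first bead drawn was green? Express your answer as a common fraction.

P(first=green and the second bead drawn is green) = (8/14)·(7/13) = 4/13.
P(the second bead drawn is green) = Σ over first color = 4/13 + 24/91 = 4/7.
By Bayes, P(first=green | the second bead drawn is green) = 4/13 / 4/7 = 7/13 ≈ 0.5385.

7/13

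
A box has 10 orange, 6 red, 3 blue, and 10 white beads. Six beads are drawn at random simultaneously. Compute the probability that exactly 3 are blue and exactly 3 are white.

Unordered draws without replacement: count favorable combinations over C(29,6).
Favorable = C(10,0) · C(6,0) · C(3,3) · C(10,3) = 120; total = C(29,6) = 475020.
P = 120/475020 = 2/7917 ≈ 0.0003.

2/7917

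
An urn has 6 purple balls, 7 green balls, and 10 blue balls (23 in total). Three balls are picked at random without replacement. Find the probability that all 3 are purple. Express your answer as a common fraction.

Unordered draws without replacement: count favorable combinations over C(23,3).
Favorable = C(6,3) · C(7,0) · C(10,0) = 20; total = C(23,3) = 1771.
P = 20/1771 = 20/1771 ≈ 0.0113.

20/1771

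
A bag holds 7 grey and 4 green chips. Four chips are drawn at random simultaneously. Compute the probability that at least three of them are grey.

Sum the hypergeometric tail for j = 3,…,4 grey chips.
Favorable = C(7,3)·C(4,1) + C(7,4)·C(4,0) = 175; total = C(11,4) = 330.
P = 175/330 = 35/66 ≈ 0.5303.

35/66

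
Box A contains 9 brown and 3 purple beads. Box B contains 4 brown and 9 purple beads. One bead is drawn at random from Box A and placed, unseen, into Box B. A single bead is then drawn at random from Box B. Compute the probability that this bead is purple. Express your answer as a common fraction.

37/56

Condition on how many of the transferred beads are purple (from Box A: 3 purple of 12; then Box B has 14 total).
  0 purple: C(3,0)C(9,1)/C(12,1) = 3/4; then P = 9/14
  1 purple: C(3,1)C(9,0)/C(12,1) = 1/4; then P = 10/14
P(purple from Box B) = 37/56 ≈ 0.6607.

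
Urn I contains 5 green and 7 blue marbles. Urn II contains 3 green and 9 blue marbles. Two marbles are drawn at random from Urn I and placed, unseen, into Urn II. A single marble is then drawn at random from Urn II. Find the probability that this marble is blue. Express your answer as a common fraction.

61/84

Condition on how many of the transferred marbles are blue (from Urn I: 7 blue of 12; then Urn II has 14 total).
  0 blue: C(7,0)C(5,2)/C(12,2) = 5/33; then P = 9/14
  1 blue: C(7,1)C(5,1)/C(12,2) = 35/66; then P = 10/14
  2 blue: C(7,2)C(5,0)/C(12,2) = 7/22; then P = 11/14
P(blue from Urn II) = 61/84 ≈ 0.7262.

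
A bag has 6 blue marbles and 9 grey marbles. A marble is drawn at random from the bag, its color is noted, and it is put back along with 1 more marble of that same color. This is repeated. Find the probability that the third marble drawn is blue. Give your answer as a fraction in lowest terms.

2/5

Sum over the four possibilities for the first two draws (blue/not-blue each), tracking how the blue count and total change by +1 per draw.
P(third is blue) = 2/5 ≈ 0.4000. (In a Pólya urn every draw has the same marginal probability 6/15.)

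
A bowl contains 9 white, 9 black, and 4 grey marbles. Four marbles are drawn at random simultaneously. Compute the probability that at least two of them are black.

366/665

Sum the hypergeometric tail for j = 2,…,4 black marbles.
Favorable = C(9,2)·C(13,2) + C(9,3)·C(13,1) + C(9,4)·C(13,0) = 4026; total = C(22,4) = 7315.
P = 4026/7315 = 366/665 ≈ 0.5504.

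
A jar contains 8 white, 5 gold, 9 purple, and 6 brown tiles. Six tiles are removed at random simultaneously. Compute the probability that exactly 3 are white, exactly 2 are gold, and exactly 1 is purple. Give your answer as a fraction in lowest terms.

4/299

Unordered draws without replacement: count favorable combinations over C(28,6).
Favorable = C(8,3) · C(5,2) · C(9,1) · C(6,0) = 5040; total = C(28,6) = 376740.
P = 5040/376740 = 4/299 ≈ 0.0134.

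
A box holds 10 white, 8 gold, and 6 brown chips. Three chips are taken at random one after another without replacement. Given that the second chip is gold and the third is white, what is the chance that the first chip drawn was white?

P(first=white and the second chip is gold and the third is white) = (10/24)·(8/23)·(9/22) = 15/253.
P(E) = Σ over first color = 15/253 + 35/759 + 10/253 = 10/69.
By Bayes, P(first=white | E) = 15/253 / 10/69 = 9/22 ≈ 0.4091.

9/22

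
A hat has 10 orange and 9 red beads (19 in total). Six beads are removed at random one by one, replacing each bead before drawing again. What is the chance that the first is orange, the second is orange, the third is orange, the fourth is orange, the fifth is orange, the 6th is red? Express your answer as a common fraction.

Multiply the conditional probability of each draw in order, with replacement (the composition resets each draw).
P = (10/19) · (10/19) · (10/19) · (10/19) · (10/19) · (9/19) = 900000/47045881 ≈ 0.0191.

900000/47045881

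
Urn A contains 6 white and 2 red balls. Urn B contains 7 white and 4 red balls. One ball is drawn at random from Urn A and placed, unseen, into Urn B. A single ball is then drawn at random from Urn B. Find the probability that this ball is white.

31/48

Condition on how many of the transferred balls are white (from Urn A: 6 white of 8; then Urn B has 12 total).
  0 white: C(6,0)C(2,1)/C(8,1) = 1/4; then P = 7/12
  1 white: C(6,1)C(2,0)/C(8,1) = 3/4; then P = 8/12
P(white from Urn B) = 31/48 ≈ 0.6458.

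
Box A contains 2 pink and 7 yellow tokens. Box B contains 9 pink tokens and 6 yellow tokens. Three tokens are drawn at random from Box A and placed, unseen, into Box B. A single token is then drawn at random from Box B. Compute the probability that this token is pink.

29/54

Condition on how many of the transferred tokens are pink (from Box A: 2 pink of 9; then Box B has 18 total).
  0 pink: C(2,0)C(7,3)/C(9,3) = 5/12; then P = 9/18
  1 pink: C(2,1)C(7,2)/C(9,3) = 1/2; then P = 10/18
  2 pink: C(2,2)C(7,1)/C(9,3) = 1/12; then P = 11/18
P(pink from Box B) = 29/54 ≈ 0.5370.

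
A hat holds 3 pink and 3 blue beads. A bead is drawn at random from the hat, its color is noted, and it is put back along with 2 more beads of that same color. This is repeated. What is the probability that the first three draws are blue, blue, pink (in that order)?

Track the composition after each reinforcement of +2.
P = (3/6) · (5/8) · (3/10) = 3/32 ≈ 0.0938.

3/32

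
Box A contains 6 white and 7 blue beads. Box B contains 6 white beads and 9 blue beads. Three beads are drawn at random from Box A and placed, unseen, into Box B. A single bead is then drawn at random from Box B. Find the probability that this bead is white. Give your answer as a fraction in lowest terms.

16/39

Condition on how many of the transferred beads are white (from Box A: 6 white of 13; then Box B has 18 total).
  0 white: C(6,0)C(7,3)/C(13,3) = 35/286; then P = 6/18
  1 white: C(6,1)C(7,2)/C(13,3) = 63/143; then P = 7/18
  2 white: C(6,2)C(7,1)/C(13,3) = 105/286; then P = 8/18
  3 white: C(6,3)C(7,0)/C(13,3) = 10/143; then P = 9/18
P(white from Box B) = 16/39 ≈ 0.4103.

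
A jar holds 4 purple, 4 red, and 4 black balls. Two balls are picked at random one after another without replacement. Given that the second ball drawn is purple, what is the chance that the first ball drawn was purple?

3/11

P(first=purple and the second ball drawn is purple) = (4/12)·(3/11) = 1/11.
P(the second ball drawn is purple) = Σ over first color = 1/11 + 4/33 + 4/33 = 1/3.
By Bayes, P(first=purple | the second ball drawn is purple) = 1/11 / 1/3 = 3/11 ≈ 0.2727.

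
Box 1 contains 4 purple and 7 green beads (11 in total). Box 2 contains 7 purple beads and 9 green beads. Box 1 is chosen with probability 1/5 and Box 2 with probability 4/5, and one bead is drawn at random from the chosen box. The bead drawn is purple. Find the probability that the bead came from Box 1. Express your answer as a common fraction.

16/93

P(purple | Box 1) = 4/11; P(purple | Box 2) = 7/16.
P(purple) = 1/5·4/11 + 4/5·7/16 = 93/220.
By Bayes' rule, P(Box 1 | purple) = 4/55 / 93/220 = 16/93 ≈ 0.1720.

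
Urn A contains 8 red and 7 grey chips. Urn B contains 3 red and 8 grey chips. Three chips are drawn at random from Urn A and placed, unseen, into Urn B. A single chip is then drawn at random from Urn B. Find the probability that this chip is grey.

Condition on how many of the transferred chips are grey (from Urn A: 7 grey of 15; then Urn B has 14 total).
  0 grey: C(7,0)C(8,3)/C(15,3) = 8/65; then P = 8/14
  1 grey: C(7,1)C(8,2)/C(15,3) = 28/65; then P = 9/14
  2 grey: C(7,2)C(8,1)/C(15,3) = 24/65; then P = 10/14
  3 grey: C(7,3)C(8,0)/C(15,3) = 1/13; then P = 11/14
P(grey from Urn B) = 47/70 ≈ 0.6714.

47/70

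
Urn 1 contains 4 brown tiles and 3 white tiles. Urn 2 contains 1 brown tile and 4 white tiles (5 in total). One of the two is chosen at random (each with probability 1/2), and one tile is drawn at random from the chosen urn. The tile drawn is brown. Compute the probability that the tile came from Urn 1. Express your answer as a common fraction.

20/27

P(brown | Urn 1) = 4/7; P(brown | Urn 2) = 1/5.
P(brown) = 1/2·4/7 + 1/2·1/5 = 27/70.
By Bayes' rule, P(Urn 1 | brown) = 2/7 / 27/70 = 20/27 ≈ 0.7407.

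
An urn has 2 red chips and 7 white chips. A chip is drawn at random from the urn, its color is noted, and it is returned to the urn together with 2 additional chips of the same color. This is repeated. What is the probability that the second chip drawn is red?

2/9

Condition on the first draw. If first is red (prob 2/9), second-red has prob (4)/(11); if not (prob 7/9), it has prob 2/(11).
P = (2/9)·(4/11) + (7/9)·(2/11) = 2/9 ≈ 0.2222.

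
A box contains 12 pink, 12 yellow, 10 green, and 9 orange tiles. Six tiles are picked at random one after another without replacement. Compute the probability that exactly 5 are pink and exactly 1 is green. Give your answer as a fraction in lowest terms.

3960/3048227

Unordered draws without replacement: count favorable combinations over C(43,6).
Favorable = C(12,5) · C(12,0) · C(10,1) · C(9,0) = 7920; total = C(43,6) = 6096454.
P = 7920/6096454 = 3960/3048227 ≈ 0.0013.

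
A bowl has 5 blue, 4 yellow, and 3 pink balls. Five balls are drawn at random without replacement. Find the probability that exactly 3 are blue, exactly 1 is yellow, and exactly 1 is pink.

Unordered draws without replacement: count favorable combinations over C(12,5).
Favorable = C(5,3) · C(4,1) · C(3,1) = 120; total = C(12,5) = 792.
P = 120/792 = 5/33 ≈ 0.1515.

5/33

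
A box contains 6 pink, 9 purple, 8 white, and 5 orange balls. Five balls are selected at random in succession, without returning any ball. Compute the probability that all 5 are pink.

Unordered draws without replacement: count favorable combinations over C(28,5).
Favorable = C(6,5) · C(9,0) · C(8,0) · C(5,0) = 6; total = C(28,5) = 98280.
P = 6/98280 = 1/16380 ≈ 0.0001.

1/16380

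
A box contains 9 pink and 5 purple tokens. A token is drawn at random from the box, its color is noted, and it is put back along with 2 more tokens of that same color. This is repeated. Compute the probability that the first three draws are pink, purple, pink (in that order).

55/448

Track the composition after each reinforcement of +2.
P = (9/14) · (5/16) · (11/18) = 55/448 ≈ 0.1228.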